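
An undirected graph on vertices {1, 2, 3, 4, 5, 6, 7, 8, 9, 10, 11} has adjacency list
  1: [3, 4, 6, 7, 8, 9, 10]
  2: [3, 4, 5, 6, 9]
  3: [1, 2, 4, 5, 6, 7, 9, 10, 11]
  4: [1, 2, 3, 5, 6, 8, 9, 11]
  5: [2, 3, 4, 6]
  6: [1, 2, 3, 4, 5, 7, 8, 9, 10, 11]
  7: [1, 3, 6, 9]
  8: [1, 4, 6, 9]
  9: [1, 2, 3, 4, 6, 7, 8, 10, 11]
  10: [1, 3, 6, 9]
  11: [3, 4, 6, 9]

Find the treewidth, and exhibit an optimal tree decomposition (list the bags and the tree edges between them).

Every bag has size at most 5, so the width is 5 − 1 = 4 and tw(G) ≤ 4. Conversely, {1, 4, 6, 8, 9} is a clique of size 5, and the vertices of any clique must share a bag in every tree decomposition; so some bag has ≥ 5 vertices and tw(G) ≥ 4. The upper and lower bounds meet at 4, so that is the treewidth.

Treewidth 4.
One optimal decomposition is:
Bags: B1 = {1, 4, 6, 8, 9}  B2 = {1, 3, 4, 6, 9}  B3 = {1, 3, 6, 7, 9}  B4 = {2, 3, 4, 6, 9}  B5 = {1, 3, 6, 9, 10}  B6 = {3, 4, 6, 9, 11}  B7 = {2, 3, 4, 5, 6}
Tree: B1–B2, B2–B3, B2–B4, B3–B5, B4–B6, B4–B7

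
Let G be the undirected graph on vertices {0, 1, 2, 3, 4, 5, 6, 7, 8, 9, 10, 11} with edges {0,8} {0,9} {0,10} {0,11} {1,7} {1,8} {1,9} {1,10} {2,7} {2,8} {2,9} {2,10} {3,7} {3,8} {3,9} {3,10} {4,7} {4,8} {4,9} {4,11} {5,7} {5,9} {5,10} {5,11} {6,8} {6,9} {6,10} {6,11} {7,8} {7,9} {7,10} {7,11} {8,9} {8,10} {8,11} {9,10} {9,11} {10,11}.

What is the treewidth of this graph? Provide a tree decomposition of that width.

The largest bag has 5 vertices, giving width 4; this decomposition certifies tw(G) ≤ 4. Conversely, {0, 8, 9, 10, 11} is a clique of size 5, and the vertices of any clique must share a bag in every tree decomposition; so some bag has ≥ 5 vertices and tw(G) ≥ 4. Hence tw(G) = 4 exactly.

Treewidth 4.
One optimal decomposition is:
Bags: B1 = {3, 7, 8, 9, 10}  B2 = {7, 8, 9, 10, 11}  B3 = {0, 8, 9, 10, 11}  B4 = {4, 7, 8, 9, 11}  B5 = {5, 7, 9, 10, 11}  B6 = {2, 7, 8, 9, 10}  B7 = {1, 7, 8, 9, 10}  B8 = {6, 8, 9, 10, 11}
Tree: B1–B2, B2–B3, B2–B4, B2–B5, B2–B6, B6–B7, B3–B8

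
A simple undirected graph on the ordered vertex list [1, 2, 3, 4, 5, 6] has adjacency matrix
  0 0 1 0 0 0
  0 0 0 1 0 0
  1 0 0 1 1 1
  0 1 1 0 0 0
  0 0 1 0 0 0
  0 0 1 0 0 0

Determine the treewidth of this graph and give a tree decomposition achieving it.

Every bag has size at most 2, so the width is 2 − 1 = 1 and tw(G) ≤ 1. G has an edge, so its treewidth is at least 1. Hence tw(G) = 1 exactly.

Treewidth 1.
Bags: B1 = {3, 6}  B2 = {3, 4}  B3 = {1, 3}  B4 = {2, 4}  B5 = {3, 5}
Tree: B1–B2, B1–B3, B2–B4, B3–B5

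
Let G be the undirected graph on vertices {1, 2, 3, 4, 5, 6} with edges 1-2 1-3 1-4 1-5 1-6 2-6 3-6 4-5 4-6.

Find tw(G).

2

A width-2 tree decomposition is:
Bags: B1 = {1, 4, 6}  B2 = {1, 3, 6}  B3 = {1, 2, 6}  B4 = {1, 4, 5}
Tree: B1–B2, B2–B3, B1–B4
Each bag holds 3 vertices, so the decomposition has width 2, which upper-bounds the treewidth. For the lower bound, the 3 vertices {1, 4, 5} are pairwise adjacent, and any tree decomposition puts a clique entirely inside one bag — forcing width ≥ 2. Hence tw(G) = 2 exactly.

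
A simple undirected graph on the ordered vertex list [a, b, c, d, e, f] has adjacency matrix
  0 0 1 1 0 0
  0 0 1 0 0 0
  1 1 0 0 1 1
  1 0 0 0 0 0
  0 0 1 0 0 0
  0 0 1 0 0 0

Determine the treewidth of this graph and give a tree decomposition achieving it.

Treewidth 1.
One optimal decomposition is:
Bags: B1 = {a, c}  B2 = {b, c}  B3 = {c, f}  B4 = {a, d}  B5 = {c, e}
Tree: B1–B2, B2–B3, B1–B4, B2–B5

Every bag has size at most 2, so the width is 2 − 1 = 1 and tw(G) ≤ 1. Any graph with an edge has treewidth ≥ 1, and G has the edge c–a. Hence tw(G) = 1 exactly.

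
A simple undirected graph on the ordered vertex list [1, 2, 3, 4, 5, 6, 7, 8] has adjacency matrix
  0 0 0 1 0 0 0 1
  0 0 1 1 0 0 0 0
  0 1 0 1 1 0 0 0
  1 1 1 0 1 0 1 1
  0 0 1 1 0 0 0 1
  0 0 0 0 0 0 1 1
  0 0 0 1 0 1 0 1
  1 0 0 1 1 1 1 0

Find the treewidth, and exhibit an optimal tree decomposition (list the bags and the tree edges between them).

Treewidth 2.
Bags: B1 = {4, 7, 8}  B2 = {4, 5, 8}  B3 = {6, 7, 8}  B4 = {3, 4, 5}  B5 = {1, 4, 8}  B6 = {2, 3, 4}
Tree: B1–B2, B1–B3, B2–B4, B1–B5, B4–B6

The largest bag has 3 vertices, giving width 2; this decomposition certifies tw(G) ≤ 2. Conversely, {1, 4, 8} is a clique of size 3, and the vertices of any clique must share a bag in every tree decomposition; so some bag has ≥ 3 vertices and tw(G) ≥ 2. The upper and lower bounds meet at 2, so that is the treewidth.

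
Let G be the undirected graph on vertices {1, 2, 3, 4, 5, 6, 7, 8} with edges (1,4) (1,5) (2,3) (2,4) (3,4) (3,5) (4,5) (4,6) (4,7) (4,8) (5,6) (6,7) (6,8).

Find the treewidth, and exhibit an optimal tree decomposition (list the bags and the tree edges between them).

Each bag holds 3 vertices, so the decomposition has width 2, which upper-bounds the treewidth. For the lower bound, the 3 vertices {4, 6, 8} are pairwise adjacent, and any tree decomposition puts a clique entirely inside one bag — forcing width ≥ 2. Combining the bounds, tw(G) = 2.

Treewidth 2.
One optimal decomposition is:
Bags: B1 = {4, 5, 6}  B2 = {3, 4, 5}  B3 = {1, 4, 5}  B4 = {4, 6, 7}  B5 = {4, 6, 8}  B6 = {2, 3, 4}
Tree: B1–B2, B1–B3, B1–B4, B1–B5, B2–B6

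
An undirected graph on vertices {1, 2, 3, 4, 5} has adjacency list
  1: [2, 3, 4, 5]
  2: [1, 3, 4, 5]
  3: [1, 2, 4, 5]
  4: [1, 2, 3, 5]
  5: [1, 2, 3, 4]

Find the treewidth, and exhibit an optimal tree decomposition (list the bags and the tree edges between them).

Treewidth 4.
Bags: B1 = {1, 2, 3, 4, 5}
Tree: (single bag)

A single bag containing all 5 vertices is trivially a valid decomposition of width 4. For the lower bound, the 5 vertices {1, 2, 3, 4, 5} are pairwise adjacent, and any tree decomposition puts a clique entirely inside one bag — forcing width ≥ 4. The upper and lower bounds meet at 4, so that is the treewidth.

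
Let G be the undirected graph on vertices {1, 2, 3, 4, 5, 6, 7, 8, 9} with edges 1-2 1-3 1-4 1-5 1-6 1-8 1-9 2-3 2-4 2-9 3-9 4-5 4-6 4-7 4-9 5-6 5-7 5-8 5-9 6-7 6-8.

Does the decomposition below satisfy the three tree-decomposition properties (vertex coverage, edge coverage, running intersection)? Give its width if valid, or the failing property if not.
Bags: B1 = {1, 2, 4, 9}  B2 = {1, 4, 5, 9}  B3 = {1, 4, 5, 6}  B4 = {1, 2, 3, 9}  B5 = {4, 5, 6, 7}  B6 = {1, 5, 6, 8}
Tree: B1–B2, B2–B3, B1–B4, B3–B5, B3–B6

Every vertex of G appears in some bag (union = {1, 2, 3, 4, 5, 6, 7, 8, 9}); every edge is covered by a bag; and for each vertex v the set of bags containing v is connected in the bag tree. The decomposition is therefore valid. The largest bag has 4 vertices, so the width is 3.

Yes; width 3.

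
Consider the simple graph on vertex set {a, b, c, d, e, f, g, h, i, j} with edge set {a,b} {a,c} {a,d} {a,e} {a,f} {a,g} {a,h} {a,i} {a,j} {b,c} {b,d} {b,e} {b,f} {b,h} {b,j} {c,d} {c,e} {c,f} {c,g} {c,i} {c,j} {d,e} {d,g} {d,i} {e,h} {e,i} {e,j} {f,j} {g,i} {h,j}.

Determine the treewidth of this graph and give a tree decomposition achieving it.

Every bag has size at most 5, so the width is 5 − 1 = 4 and tw(G) ≤ 4. For the lower bound, the 5 vertices {a, b, e, h, j} are pairwise adjacent, and any tree decomposition puts a clique entirely inside one bag — forcing width ≥ 4. The upper and lower bounds meet at 4, so that is the treewidth.

Treewidth 4.
Bags: B1 = {a, b, c, d, e}  B2 = {a, b, c, e, j}  B3 = {a, b, c, f, j}  B4 = {a, c, d, e, i}  B5 = {a, b, e, h, j}  B6 = {a, c, d, g, i}
Tree: B1–B2, B2–B3, B1–B4, B2–B5, B4–B6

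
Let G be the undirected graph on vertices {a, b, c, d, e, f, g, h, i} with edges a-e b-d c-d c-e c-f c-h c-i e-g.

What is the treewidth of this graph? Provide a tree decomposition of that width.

Treewidth 1.
Bags: B1 = {c, d}  B2 = {c, i}  B3 = {c, e}  B4 = {b, d}  B5 = {c, f}  B6 = {c, h}  B7 = {a, e}  B8 = {e, g}
Tree: B1–B2, B1–B3, B1–B4, B1–B5, B5–B6, B3–B7, B3–B8

Each bag holds 2 vertices, so the decomposition has width 1, which upper-bounds the treewidth. Since G has at least one edge (e.g. c–d), it is not an edgeless graph, so tw(G) ≥ 1. Combining the bounds, tw(G) = 1.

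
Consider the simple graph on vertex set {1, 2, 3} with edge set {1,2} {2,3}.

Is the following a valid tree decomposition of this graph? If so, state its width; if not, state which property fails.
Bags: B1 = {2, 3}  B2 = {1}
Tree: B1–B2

No — edge (2,1) lies in no bag.

A tree decomposition must satisfy three properties: every vertex lies in some bag; for every edge, both endpoints lie together in some bag; and for every vertex, the bags containing it form a connected subtree. Here edge (2,1) lies in no bag, so the decomposition is invalid.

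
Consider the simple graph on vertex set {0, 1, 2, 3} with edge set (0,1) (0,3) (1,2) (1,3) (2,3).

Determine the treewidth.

2

A width-2 tree decomposition is:
Bags: B1 = {1, 2, 3}  B2 = {0, 1, 3}
Tree: B1–B2
The largest bag has 3 vertices, giving width 2; this decomposition certifies tw(G) ≤ 2. For the lower bound, the 3 vertices {0, 1, 3} are pairwise adjacent, and any tree decomposition puts a clique entirely inside one bag — forcing width ≥ 2. The upper and lower bounds meet at 2, so that is the treewidth.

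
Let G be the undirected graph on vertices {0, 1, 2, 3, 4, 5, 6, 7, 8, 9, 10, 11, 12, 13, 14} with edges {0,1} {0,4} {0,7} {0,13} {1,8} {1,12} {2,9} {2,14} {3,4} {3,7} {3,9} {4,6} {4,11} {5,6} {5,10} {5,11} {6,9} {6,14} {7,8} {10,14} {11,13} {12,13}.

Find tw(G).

A width-3 tree decomposition is:
Bags: B1 = {1, 8, 12, 13}  B2 = {0, 1, 8, 13}  B3 = {0, 7, 8, 13}  B4 = {0, 7, 11, 13}  B5 = {0, 4, 7, 11}  B6 = {3, 4, 7, 11}  B7 = {3, 4, 5, 11}  B8 = {3, 4, 5, 6}  B9 = {3, 5, 6, 9}  B10 = {5, 6, 9, 10}  B11 = {6, 9, 10, 14}  B12 = {2, 9, 10, 14}
Tree: B1–B2, B2–B3, B3–B4, B4–B5, B5–B6, B6–B7, B7–B8, B8–B9, B9–B10, B10–B11, B11–B12
Every bag has size at most 4, so the width is 4 − 1 = 3 and tw(G) ≤ 3. For the lower bound: the 4 vertex sets {1,8,12}, {13}, {0}, {3,4,7,11} are disjoint, each induces a connected subgraph, and every pair is joined by at least one edge of G. Contracting each set to a single vertex therefore yields K_{4} as a minor, and since treewidth is minor-monotone, tw(G) ≥ tw(K_{4}) = 3. Therefore the treewidth is 3.

3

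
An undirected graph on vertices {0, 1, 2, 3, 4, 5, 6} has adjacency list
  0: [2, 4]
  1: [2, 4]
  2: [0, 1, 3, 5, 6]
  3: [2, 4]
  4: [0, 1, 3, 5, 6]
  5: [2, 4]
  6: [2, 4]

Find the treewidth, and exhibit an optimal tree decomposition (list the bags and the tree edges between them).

Treewidth 2.
One optimal decomposition is:
Bags: B1 = {0, 2, 4}  B2 = {1, 2, 4}  B3 = {2, 3, 4}  B4 = {2, 4, 5}  B5 = {2, 4, 6}
Tree: B1–B2, B2–B3, B3–B4, B4–B5

The largest bag has 3 vertices, giving width 2; this decomposition certifies tw(G) ≤ 2. For the lower bound, G contains the cycle 4–0–2–1–4, so G is not a forest; only forests have treewidth ≤ 1, hence tw(G) ≥ 2. The upper and lower bounds meet at 2, so that is the treewidth.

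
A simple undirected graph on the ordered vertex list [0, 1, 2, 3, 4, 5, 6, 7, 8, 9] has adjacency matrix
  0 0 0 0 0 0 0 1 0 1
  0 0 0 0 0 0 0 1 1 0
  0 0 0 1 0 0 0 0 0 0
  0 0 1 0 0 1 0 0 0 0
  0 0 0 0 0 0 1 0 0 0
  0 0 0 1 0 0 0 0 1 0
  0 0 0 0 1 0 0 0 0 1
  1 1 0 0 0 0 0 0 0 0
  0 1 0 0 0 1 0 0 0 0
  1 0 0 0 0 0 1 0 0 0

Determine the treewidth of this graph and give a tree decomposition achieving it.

Every bag has size at most 2, so the width is 2 − 1 = 1 and tw(G) ≤ 1. Since G has at least one edge (e.g. 4–6), it is not an edgeless graph, so tw(G) ≥ 1. Combining the bounds, tw(G) = 1.

Treewidth 1.
Bags: B1 = {4, 6}  B2 = {6, 9}  B3 = {0, 9}  B4 = {0, 7}  B5 = {1, 7}  B6 = {1, 8}  B7 = {5, 8}  B8 = {3, 5}  B9 = {2, 3}
Tree: B1–B2, B2–B3, B3–B4, B4–B5, B5–B6, B6–B7, B7–B8, B8–B9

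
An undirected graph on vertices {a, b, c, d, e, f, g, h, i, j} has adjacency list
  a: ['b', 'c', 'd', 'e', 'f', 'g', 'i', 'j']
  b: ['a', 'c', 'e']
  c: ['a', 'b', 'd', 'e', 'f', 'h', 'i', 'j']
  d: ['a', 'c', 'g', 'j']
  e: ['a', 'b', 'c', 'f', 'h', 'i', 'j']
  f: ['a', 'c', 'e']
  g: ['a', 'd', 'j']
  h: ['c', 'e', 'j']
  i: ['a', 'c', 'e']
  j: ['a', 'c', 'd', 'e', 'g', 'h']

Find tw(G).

3

A width-3 tree decomposition is:
Bags: B1 = {a, c, e, f}  B2 = {a, c, e, j}  B3 = {a, c, d, j}  B4 = {c, e, h, j}  B5 = {a, b, c, e}  B6 = {a, d, g, j}  B7 = {a, c, e, i}
Tree: B1–B2, B2–B3, B2–B4, B2–B5, B3–B6, B5–B7
The largest bag has 4 vertices, giving width 3; this decomposition certifies tw(G) ≤ 3. For the lower bound, the 4 vertices {a, d, g, j} are pairwise adjacent, and any tree decomposition puts a clique entirely inside one bag — forcing width ≥ 3. The upper and lower bounds meet at 3, so that is the treewidth.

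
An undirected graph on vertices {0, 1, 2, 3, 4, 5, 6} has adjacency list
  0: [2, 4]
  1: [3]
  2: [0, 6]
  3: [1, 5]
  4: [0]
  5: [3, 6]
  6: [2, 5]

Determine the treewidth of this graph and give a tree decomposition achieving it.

Treewidth 1.
One such decomposition:
Bags: B1 = {1, 3}  B2 = {3, 5}  B3 = {5, 6}  B4 = {2, 6}  B5 = {0, 2}  B6 = {0, 4}
Tree: B1–B2, B2–B3, B3–B4, B4–B5, B5–B6

The largest bag has 2 vertices, giving width 1; this decomposition certifies tw(G) ≤ 1. Any graph with an edge has treewidth ≥ 1, and G has the edge 1–3. Hence tw(G) = 1 exactly.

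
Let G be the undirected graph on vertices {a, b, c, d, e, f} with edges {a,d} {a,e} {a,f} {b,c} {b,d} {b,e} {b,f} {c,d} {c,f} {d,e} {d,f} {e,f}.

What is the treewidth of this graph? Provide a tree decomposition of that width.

The largest bag has 4 vertices, giving width 3; this decomposition certifies tw(G) ≤ 3. On the other hand G contains the 4-clique {a, d, e, f}. A clique must lie in a single bag of any decomposition, so no decomposition can have width below 3. The upper and lower bounds meet at 3, so that is the treewidth.

Treewidth 3.
Bags: B1 = {a, d, e, f}  B2 = {b, d, e, f}  B3 = {b, c, d, f}
Tree: B1–B2, B2–B3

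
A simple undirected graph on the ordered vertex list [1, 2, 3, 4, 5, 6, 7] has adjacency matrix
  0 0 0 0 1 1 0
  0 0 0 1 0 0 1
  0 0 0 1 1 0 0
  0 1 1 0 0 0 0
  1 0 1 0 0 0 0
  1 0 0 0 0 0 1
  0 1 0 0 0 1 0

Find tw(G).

A width-2 tree decomposition is:
Bags: B1 = {2, 3, 4}  B2 = {2, 3, 5}  B3 = {1, 2, 5}  B4 = {1, 2, 6}  B5 = {2, 6, 7}
Tree: B1–B2, B2–B3, B3–B4, B4–B5
The largest bag has 3 vertices, giving width 2; this decomposition certifies tw(G) ≤ 2. The edges 2–4–3–5–1–6–7–2 form a cycle, so G is not a tree and its treewidth is at least 2. Hence tw(G) = 2 exactly.

2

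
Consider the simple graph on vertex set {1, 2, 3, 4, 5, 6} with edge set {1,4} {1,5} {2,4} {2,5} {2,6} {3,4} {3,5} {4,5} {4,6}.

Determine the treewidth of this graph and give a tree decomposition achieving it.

Each bag holds 3 vertices, so the decomposition has width 2, which upper-bounds the treewidth. For the lower bound, the 3 vertices {1, 4, 5} are pairwise adjacent, and any tree decomposition puts a clique entirely inside one bag — forcing width ≥ 2. The upper and lower bounds meet at 2, so that is the treewidth.

Treewidth 2.
One optimal decomposition is:
Bags: B1 = {2, 4, 5}  B2 = {1, 4, 5}  B3 = {2, 4, 6}  B4 = {3, 4, 5}
Tree: B1–B2, B1–B3, B2–B4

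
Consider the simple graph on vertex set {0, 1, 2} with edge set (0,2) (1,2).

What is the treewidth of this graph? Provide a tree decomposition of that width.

Each bag holds 2 vertices, so the decomposition has width 1, which upper-bounds the treewidth. Since G has at least one edge (e.g. 2–0), it is not an edgeless graph, so tw(G) ≥ 1. Therefore the treewidth is 1.

Treewidth 1.
One such decomposition:
Bags: B1 = {0, 2}  B2 = {1, 2}
Tree: B1–B2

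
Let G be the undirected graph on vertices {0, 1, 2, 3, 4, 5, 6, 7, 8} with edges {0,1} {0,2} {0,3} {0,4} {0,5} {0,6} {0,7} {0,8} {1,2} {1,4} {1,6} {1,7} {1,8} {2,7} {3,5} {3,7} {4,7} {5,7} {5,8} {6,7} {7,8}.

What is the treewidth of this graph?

A width-3 tree decomposition is:
Bags: B1 = {0, 1, 6, 7}  B2 = {0, 1, 2, 7}  B3 = {0, 1, 4, 7}  B4 = {0, 1, 7, 8}  B5 = {0, 5, 7, 8}  B6 = {0, 3, 5, 7}
Tree: B1–B2, B1–B3, B3–B4, B4–B5, B5–B6
Each bag holds 4 vertices, so the decomposition has width 3, which upper-bounds the treewidth. For the lower bound, the 4 vertices {0, 1, 7, 8} are pairwise adjacent, and any tree decomposition puts a clique entirely inside one bag — forcing width ≥ 3. Therefore the treewidth is 3.

3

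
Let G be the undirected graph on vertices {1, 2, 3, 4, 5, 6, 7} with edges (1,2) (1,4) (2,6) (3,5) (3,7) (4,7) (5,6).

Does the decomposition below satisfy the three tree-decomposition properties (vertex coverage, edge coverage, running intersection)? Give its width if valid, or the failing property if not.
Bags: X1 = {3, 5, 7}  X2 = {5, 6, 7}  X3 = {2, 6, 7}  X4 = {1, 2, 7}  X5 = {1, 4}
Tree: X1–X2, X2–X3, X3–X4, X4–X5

A tree decomposition must satisfy three properties: every vertex lies in some bag; for every edge, both endpoints lie together in some bag; and for every vertex, the bags containing it form a connected subtree. Here edge (7,4) lies in no bag, so the decomposition is invalid.

No — edge (7,4) lies in no bag.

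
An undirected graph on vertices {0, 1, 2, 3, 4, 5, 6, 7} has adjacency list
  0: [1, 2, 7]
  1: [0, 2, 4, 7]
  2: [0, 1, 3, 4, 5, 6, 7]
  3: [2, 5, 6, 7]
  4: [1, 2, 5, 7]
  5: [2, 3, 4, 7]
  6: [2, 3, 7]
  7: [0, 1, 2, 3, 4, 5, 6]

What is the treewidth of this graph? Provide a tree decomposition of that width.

The largest bag has 4 vertices, giving width 3; this decomposition certifies tw(G) ≤ 3. For the lower bound, the 4 vertices {0, 1, 2, 7} are pairwise adjacent, and any tree decomposition puts a clique entirely inside one bag — forcing width ≥ 3. The upper and lower bounds meet at 3, so that is the treewidth.

Treewidth 3.
One such decomposition:
Bags: B1 = {2, 4, 5, 7}  B2 = {2, 3, 5, 7}  B3 = {1, 2, 4, 7}  B4 = {0, 1, 2, 7}  B5 = {2, 3, 6, 7}
Tree: B1–B2, B1–B3, B3–B4, B2–B5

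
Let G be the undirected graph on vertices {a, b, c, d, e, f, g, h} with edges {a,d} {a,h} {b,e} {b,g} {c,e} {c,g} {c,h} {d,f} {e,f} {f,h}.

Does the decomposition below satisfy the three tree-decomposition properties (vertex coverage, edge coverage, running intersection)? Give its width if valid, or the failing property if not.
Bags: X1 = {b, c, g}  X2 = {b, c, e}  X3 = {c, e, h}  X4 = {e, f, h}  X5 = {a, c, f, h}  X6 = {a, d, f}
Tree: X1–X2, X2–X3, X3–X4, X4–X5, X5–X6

No — bags containing vertex c are not connected in the tree.

A tree decomposition must satisfy three properties: every vertex lies in some bag; for every edge, both endpoints lie together in some bag; and for every vertex, the bags containing it form a connected subtree. Here bags containing vertex c are not connected in the tree, so the decomposition is invalid.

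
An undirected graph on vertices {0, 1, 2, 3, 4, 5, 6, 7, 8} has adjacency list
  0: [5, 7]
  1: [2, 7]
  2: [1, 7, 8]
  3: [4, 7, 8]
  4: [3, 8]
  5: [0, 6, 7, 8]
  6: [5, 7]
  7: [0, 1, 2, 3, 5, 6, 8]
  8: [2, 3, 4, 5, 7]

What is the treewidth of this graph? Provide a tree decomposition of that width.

Treewidth 2.
Bags: B1 = {0, 5, 7}  B2 = {5, 7, 8}  B3 = {3, 7, 8}  B4 = {3, 4, 8}  B5 = {5, 6, 7}  B6 = {2, 7, 8}  B7 = {1, 2, 7}
Tree: B1–B2, B2–B3, B3–B4, B2–B5, B3–B6, B6–B7

Every bag has size at most 3, so the width is 3 − 1 = 2 and tw(G) ≤ 2. On the other hand G contains the 3-clique {3, 4, 8}. A clique must lie in a single bag of any decomposition, so no decomposition can have width below 2. Therefore the treewidth is 2.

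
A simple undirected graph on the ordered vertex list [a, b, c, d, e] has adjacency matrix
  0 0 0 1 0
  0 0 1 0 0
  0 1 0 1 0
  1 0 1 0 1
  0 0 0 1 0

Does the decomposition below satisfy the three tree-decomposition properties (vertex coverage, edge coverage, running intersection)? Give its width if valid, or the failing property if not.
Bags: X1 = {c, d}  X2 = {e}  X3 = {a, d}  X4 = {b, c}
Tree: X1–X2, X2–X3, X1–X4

No — edge (d,e) lies in no bag.

A tree decomposition must satisfy three properties: every vertex lies in some bag; for every edge, both endpoints lie together in some bag; and for every vertex, the bags containing it form a connected subtree. Here edge (d,e) lies in no bag, so the decomposition is invalid.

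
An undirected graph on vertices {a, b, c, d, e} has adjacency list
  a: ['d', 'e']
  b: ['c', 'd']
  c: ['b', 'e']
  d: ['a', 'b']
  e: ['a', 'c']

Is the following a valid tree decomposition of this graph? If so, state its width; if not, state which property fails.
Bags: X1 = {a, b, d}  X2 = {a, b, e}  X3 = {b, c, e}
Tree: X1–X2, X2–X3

Yes; width 2.

Checking the three conditions: (i) the bags cover all of {a, b, c, d, e}; (ii) for each edge, some bag contains both endpoints; (iii) the bags containing any fixed vertex form a subtree. All hold, so the decomposition is valid with width 3 − 1 = 2.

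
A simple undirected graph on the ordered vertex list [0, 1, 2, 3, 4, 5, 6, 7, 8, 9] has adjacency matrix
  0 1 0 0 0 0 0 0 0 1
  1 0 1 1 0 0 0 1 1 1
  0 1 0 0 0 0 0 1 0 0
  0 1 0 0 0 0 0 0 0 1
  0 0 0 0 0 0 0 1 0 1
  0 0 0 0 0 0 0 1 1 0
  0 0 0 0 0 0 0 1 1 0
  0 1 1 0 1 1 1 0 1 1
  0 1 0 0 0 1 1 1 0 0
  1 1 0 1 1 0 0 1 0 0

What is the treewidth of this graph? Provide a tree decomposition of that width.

Each bag holds 3 vertices, so the decomposition has width 2, which upper-bounds the treewidth. On the other hand G contains the 3-clique {0, 1, 9}. A clique must lie in a single bag of any decomposition, so no decomposition can have width below 2. Combining the bounds, tw(G) = 2.

Treewidth 2.
One such decomposition:
Bags: B1 = {1, 7, 9}  B2 = {1, 7, 8}  B3 = {6, 7, 8}  B4 = {1, 3, 9}  B5 = {5, 7, 8}  B6 = {4, 7, 9}  B7 = {0, 1, 9}  B8 = {1, 2, 7}
Tree: B1–B2, B2–B3, B1–B4, B2–B5, B1–B6, B1–B7, B2–B8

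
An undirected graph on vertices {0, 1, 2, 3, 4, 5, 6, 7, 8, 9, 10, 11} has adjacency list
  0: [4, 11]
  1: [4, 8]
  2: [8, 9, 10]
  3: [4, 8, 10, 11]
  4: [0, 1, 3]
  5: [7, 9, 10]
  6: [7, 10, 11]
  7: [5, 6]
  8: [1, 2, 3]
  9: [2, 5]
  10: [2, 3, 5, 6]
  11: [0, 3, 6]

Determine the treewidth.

A width-3 tree decomposition is:
Bags: B1 = {2, 5, 7, 9}  B2 = {2, 5, 7, 10}  B3 = {2, 6, 7, 10}  B4 = {2, 6, 8, 10}  B5 = {3, 6, 8, 10}  B6 = {3, 6, 8, 11}  B7 = {1, 3, 8, 11}  B8 = {1, 3, 4, 11}  B9 = {0, 1, 4, 11}
Tree: B1–B2, B2–B3, B3–B4, B4–B5, B5–B6, B6–B7, B7–B8, B8–B9
Every bag has size at most 4, so the width is 4 − 1 = 3 and tw(G) ≤ 3. For the lower bound: the 4 vertex sets {5,7,9}, {2}, {10}, {3,6,8,11} are disjoint, each induces a connected subgraph, and every pair is joined by at least one edge of G. Contracting each set to a single vertex therefore yields K_{4} as a minor, and since treewidth is minor-monotone, tw(G) ≥ tw(K_{4}) = 3. Combining the bounds, tw(G) = 3.

3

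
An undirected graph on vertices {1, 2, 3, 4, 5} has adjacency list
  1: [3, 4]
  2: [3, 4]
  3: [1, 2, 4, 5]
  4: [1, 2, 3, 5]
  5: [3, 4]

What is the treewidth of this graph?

2

A width-2 tree decomposition is:
Bags: B1 = {2, 3, 4}  B2 = {3, 4, 5}  B3 = {1, 3, 4}
Tree: B1–B2, B2–B3
Every bag has size at most 3, so the width is 3 − 1 = 2 and tw(G) ≤ 2. For the lower bound, the 3 vertices {1, 3, 4} are pairwise adjacent, and any tree decomposition puts a clique entirely inside one bag — forcing width ≥ 2. The upper and lower bounds meet at 2, so that is the treewidth.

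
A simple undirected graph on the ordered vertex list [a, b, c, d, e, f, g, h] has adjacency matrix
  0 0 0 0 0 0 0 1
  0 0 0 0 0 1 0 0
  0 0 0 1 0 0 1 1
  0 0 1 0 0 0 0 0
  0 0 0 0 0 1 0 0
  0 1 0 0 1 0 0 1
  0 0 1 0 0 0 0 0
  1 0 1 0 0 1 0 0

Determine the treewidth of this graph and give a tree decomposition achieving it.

Treewidth 1.
Bags: B1 = {c, h}  B2 = {c, d}  B3 = {f, h}  B4 = {b, f}  B5 = {e, f}  B6 = {c, g}  B7 = {a, h}
Tree: B1–B2, B1–B3, B3–B4, B4–B5, B2–B6, B1–B7

Each bag holds 2 vertices, so the decomposition has width 1, which upper-bounds the treewidth. G has an edge, so its treewidth is at least 1. The upper and lower bounds meet at 1, so that is the treewidth.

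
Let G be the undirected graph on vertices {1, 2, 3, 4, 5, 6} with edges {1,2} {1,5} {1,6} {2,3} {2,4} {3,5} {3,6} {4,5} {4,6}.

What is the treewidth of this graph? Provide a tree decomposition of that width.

Each bag holds 4 vertices, so the decomposition has width 3, which upper-bounds the treewidth. For the lower bound: the 4 vertex sets {1,2}, {4,6}, {3}, {5} are disjoint, each induces a connected subgraph, and every pair is joined by at least one edge of G. Contracting each set to a single vertex therefore yields K_{4} as a minor, and since treewidth is minor-monotone, tw(G) ≥ tw(K_{4}) = 3. Hence tw(G) = 3 exactly.

Treewidth 3.
Bags: B1 = {1, 2, 3, 4}  B2 = {1, 3, 4, 6}  B3 = {1, 3, 4, 5}
Tree: B1–B2, B2–B3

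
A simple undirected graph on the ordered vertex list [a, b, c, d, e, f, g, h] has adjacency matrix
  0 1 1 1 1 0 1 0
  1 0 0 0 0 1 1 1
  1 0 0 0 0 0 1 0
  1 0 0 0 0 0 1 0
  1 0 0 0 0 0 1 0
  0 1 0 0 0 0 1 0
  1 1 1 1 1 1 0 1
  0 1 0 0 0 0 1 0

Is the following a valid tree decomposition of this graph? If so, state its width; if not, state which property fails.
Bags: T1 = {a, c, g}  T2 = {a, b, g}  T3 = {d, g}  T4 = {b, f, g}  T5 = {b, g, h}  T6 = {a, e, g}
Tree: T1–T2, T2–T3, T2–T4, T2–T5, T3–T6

No — edge (a,d) lies in no bag.

A tree decomposition must satisfy three properties: every vertex lies in some bag; for every edge, both endpoints lie together in some bag; and for every vertex, the bags containing it form a connected subtree. Here edge (a,d) lies in no bag, so the decomposition is invalid.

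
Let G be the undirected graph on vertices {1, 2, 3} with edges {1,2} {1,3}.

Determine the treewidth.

A width-1 tree decomposition is:
Bags: B1 = {1, 2}  B2 = {1, 3}
Tree: B1–B2
Each bag holds 2 vertices, so the decomposition has width 1, which upper-bounds the treewidth. Any graph with an edge has treewidth ≥ 1, and G has the edge 1–2. Therefore the treewidth is 1.

1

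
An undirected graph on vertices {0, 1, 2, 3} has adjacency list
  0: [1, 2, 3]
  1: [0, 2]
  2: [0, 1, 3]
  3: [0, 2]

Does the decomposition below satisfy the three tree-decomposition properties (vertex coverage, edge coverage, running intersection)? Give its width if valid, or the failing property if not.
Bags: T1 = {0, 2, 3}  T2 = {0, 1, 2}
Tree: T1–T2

Every vertex of G appears in some bag (union = {0, 1, 2, 3}); every edge is covered by a bag; and for each vertex v the set of bags containing v is connected in the bag tree. The decomposition is therefore valid. The largest bag has 3 vertices, so the width is 2.

Yes; width 2.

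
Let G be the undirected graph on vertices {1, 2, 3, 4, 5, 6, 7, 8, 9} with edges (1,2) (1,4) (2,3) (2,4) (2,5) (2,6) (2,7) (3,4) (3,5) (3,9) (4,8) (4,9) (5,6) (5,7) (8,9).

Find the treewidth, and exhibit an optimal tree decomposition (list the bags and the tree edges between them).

Each bag holds 3 vertices, so the decomposition has width 2, which upper-bounds the treewidth. For the lower bound, the 3 vertices {4, 8, 9} are pairwise adjacent, and any tree decomposition puts a clique entirely inside one bag — forcing width ≥ 2. Therefore the treewidth is 2.

Treewidth 2.
One optimal decomposition is:
Bags: B1 = {1, 2, 4}  B2 = {2, 3, 4}  B3 = {2, 3, 5}  B4 = {3, 4, 9}  B5 = {2, 5, 6}  B6 = {4, 8, 9}  B7 = {2, 5, 7}
Tree: B1–B2, B2–B3, B2–B4, B3–B5, B4–B6, B3–B7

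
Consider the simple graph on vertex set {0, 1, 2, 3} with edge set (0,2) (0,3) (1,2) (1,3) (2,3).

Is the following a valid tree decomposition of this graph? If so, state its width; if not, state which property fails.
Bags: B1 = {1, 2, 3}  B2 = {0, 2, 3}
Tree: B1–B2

Yes; width 2.

Every vertex of G appears in some bag (union = {0, 1, 2, 3}); every edge is covered by a bag; and for each vertex v the set of bags containing v is connected in the bag tree. The decomposition is therefore valid. The largest bag has 3 vertices, so the width is 2.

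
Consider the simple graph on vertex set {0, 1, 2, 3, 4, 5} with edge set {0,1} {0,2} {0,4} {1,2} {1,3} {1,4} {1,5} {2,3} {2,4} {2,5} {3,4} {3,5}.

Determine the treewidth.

3

A width-3 tree decomposition is:
Bags: B1 = {1, 2, 3, 4}  B2 = {1, 2, 3, 5}  B3 = {0, 1, 2, 4}
Tree: B1–B2, B1–B3
Each bag holds 4 vertices, so the decomposition has width 3, which upper-bounds the treewidth. On the other hand G contains the 4-clique {0, 1, 2, 4}. A clique must lie in a single bag of any decomposition, so no decomposition can have width below 3. Combining the bounds, tw(G) = 3.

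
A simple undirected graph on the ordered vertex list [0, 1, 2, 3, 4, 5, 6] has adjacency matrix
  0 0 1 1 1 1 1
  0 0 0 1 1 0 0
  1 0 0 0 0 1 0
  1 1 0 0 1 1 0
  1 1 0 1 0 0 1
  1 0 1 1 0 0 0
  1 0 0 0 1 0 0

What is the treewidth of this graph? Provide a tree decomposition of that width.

Every bag has size at most 3, so the width is 3 − 1 = 2 and tw(G) ≤ 2. For the lower bound, the 3 vertices {0, 2, 5} are pairwise adjacent, and any tree decomposition puts a clique entirely inside one bag — forcing width ≥ 2. The upper and lower bounds meet at 2, so that is the treewidth.

Treewidth 2.
Bags: B1 = {0, 4, 6}  B2 = {0, 3, 4}  B3 = {1, 3, 4}  B4 = {0, 3, 5}  B5 = {0, 2, 5}
Tree: B1–B2, B2–B3, B2–B4, B4–B5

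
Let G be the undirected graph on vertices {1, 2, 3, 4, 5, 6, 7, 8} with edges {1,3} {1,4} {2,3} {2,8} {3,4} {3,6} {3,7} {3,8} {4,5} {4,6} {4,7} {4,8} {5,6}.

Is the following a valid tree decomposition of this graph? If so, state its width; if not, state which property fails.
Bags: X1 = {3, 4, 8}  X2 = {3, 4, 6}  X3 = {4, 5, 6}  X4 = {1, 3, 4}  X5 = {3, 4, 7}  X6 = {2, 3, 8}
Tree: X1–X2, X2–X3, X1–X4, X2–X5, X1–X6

Yes; width 2.

Checking the three conditions: (i) the bags cover all of {1, 2, 3, 4, 5, 6, 7, 8}; (ii) for each edge, some bag contains both endpoints; (iii) the bags containing any fixed vertex form a subtree. All hold, so the decomposition is valid with width 3 − 1 = 2.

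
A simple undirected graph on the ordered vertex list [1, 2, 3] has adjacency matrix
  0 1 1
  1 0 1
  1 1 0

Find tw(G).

A width-2 tree decomposition is:
Bags: B1 = {1, 2, 3}
Tree: (single bag)
With just one bag of size 3, the width is 3 − 1 = 2, so tw(G) ≤ 2. For the lower bound, the 3 vertices {1, 2, 3} are pairwise adjacent, and any tree decomposition puts a clique entirely inside one bag — forcing width ≥ 2. Combining the bounds, tw(G) = 2.

2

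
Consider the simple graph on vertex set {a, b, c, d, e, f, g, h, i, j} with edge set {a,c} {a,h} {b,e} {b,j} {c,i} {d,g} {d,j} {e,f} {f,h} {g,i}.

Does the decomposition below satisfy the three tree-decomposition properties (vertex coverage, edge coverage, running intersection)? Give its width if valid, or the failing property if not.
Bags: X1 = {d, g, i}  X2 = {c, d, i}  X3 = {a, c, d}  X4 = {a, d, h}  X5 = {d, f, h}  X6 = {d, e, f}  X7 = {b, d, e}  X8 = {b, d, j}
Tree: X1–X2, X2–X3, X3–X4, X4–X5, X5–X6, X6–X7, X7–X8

Vertex coverage: the bags together contain {a, b, c, d, e, f, g, h, i, j}, the full vertex set. Edge coverage: each edge of G has both endpoints in at least one bag. Running intersection: for every vertex, the bags containing it form a connected subtree. All three properties hold, so this is a valid tree decomposition of width max|bag| − 1 = 2, and hence tw(G) ≤ 2.

Yes; width 2.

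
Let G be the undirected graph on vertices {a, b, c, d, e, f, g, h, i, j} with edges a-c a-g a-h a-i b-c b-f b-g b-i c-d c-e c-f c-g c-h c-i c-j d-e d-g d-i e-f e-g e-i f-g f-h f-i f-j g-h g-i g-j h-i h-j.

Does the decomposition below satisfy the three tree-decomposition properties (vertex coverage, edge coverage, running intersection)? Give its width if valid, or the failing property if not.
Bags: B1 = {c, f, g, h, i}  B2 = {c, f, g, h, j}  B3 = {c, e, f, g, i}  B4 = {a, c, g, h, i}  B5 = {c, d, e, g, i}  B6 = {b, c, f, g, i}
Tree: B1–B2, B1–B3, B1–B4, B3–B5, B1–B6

Checking the three conditions: (i) the bags cover all of {a, b, c, d, e, f, g, h, i, j}; (ii) for each edge, some bag contains both endpoints; (iii) the bags containing any fixed vertex form a subtree. All hold, so the decomposition is valid with width 5 − 1 = 4.

Yes; width 4.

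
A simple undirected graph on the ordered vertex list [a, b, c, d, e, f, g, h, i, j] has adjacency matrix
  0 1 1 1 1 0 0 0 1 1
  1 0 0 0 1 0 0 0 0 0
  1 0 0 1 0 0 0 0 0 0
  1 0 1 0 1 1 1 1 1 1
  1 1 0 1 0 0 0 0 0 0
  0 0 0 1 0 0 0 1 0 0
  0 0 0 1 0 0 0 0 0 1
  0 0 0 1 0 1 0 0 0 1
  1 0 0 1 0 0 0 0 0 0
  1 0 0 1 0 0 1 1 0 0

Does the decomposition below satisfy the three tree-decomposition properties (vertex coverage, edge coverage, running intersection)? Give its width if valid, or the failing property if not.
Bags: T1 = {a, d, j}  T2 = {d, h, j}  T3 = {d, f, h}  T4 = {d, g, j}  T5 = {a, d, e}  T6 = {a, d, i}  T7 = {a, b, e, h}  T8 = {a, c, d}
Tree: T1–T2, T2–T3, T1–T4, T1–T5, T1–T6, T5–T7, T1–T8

A tree decomposition must satisfy three properties: every vertex lies in some bag; for every edge, both endpoints lie together in some bag; and for every vertex, the bags containing it form a connected subtree. Here bags containing vertex h are not connected in the tree, so the decomposition is invalid.

No — bags containing vertex h are not connected in the tree.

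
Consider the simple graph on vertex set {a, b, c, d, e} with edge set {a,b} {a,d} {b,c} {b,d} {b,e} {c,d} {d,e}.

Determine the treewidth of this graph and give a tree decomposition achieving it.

Treewidth 2.
One such decomposition:
Bags: B1 = {b, d, e}  B2 = {b, c, d}  B3 = {a, b, d}
Tree: B1–B2, B2–B3

The largest bag has 3 vertices, giving width 2; this decomposition certifies tw(G) ≤ 2. Conversely, {b, d, e} is a clique of size 3, and the vertices of any clique must share a bag in every tree decomposition; so some bag has ≥ 3 vertices and tw(G) ≥ 2. Therefore the treewidth is 2.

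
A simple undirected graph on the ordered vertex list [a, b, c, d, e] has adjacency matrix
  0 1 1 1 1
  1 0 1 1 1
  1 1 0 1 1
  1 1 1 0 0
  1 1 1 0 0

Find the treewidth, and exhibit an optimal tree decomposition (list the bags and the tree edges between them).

The largest bag has 4 vertices, giving width 3; this decomposition certifies tw(G) ≤ 3. On the other hand G contains the 4-clique {a, b, c, d}. A clique must lie in a single bag of any decomposition, so no decomposition can have width below 3. Hence tw(G) = 3 exactly.

Treewidth 3.
One such decomposition:
Bags: B1 = {a, b, c, d}  B2 = {a, b, c, e}
Tree: B1–B2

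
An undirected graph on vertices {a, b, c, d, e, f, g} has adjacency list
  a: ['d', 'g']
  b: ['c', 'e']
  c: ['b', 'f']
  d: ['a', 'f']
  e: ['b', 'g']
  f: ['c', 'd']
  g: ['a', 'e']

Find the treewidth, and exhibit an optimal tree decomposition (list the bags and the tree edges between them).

Treewidth 2.
One optimal decomposition is:
Bags: B1 = {c, d, f}  B2 = {a, c, d}  B3 = {a, c, g}  B4 = {c, e, g}  B5 = {b, c, e}
Tree: B1–B2, B2–B3, B3–B4, B4–B5

Every bag has size at most 3, so the width is 3 − 1 = 2 and tw(G) ≤ 2. The edges c–f–d–a–g–e–b–c form a cycle, so G is not a tree and its treewidth is at least 2. The upper and lower bounds meet at 2, so that is the treewidth.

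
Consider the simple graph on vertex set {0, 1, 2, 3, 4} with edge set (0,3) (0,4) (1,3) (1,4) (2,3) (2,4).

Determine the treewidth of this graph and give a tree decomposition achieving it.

Treewidth 2.
One optimal decomposition is:
Bags: B1 = {1, 3, 4}  B2 = {0, 3, 4}  B3 = {2, 3, 4}
Tree: B1–B2, B2–B3

Each bag holds 3 vertices, so the decomposition has width 2, which upper-bounds the treewidth. Since 3–1–4–0–3 is a cycle in G, G is not acyclic. Forests are exactly the graphs of treewidth ≤ 1, so tw(G) ≥ 2. Combining the bounds, tw(G) = 2.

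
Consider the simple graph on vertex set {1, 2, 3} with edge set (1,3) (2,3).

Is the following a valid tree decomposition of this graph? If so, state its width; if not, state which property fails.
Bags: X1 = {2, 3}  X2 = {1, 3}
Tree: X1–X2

Checking the three conditions: (i) the bags cover all of {1, 2, 3}; (ii) for each edge, some bag contains both endpoints; (iii) the bags containing any fixed vertex form a subtree. All hold, so the decomposition is valid with width 2 − 1 = 1.

Yes; width 1.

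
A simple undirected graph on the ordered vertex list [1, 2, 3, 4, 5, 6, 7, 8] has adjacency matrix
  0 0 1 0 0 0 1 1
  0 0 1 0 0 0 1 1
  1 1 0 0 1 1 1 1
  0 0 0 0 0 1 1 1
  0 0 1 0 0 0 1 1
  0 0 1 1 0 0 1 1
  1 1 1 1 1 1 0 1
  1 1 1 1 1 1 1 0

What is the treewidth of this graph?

3

A width-3 tree decomposition is:
Bags: B1 = {3, 6, 7, 8}  B2 = {4, 6, 7, 8}  B3 = {2, 3, 7, 8}  B4 = {1, 3, 7, 8}  B5 = {3, 5, 7, 8}
Tree: B1–B2, B1–B3, B3–B4, B4–B5
The largest bag has 4 vertices, giving width 3; this decomposition certifies tw(G) ≤ 3. Conversely, {1, 3, 7, 8} is a clique of size 4, and the vertices of any clique must share a bag in every tree decomposition; so some bag has ≥ 4 vertices and tw(G) ≥ 3. Combining the bounds, tw(G) = 3.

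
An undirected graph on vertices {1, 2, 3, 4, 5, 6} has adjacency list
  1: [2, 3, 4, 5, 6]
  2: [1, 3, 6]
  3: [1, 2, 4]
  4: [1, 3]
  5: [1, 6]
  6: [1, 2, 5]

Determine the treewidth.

2

A width-2 tree decomposition is:
Bags: B1 = {1, 3, 4}  B2 = {1, 2, 3}  B3 = {1, 2, 6}  B4 = {1, 5, 6}
Tree: B1–B2, B2–B3, B3–B4
Each bag holds 3 vertices, so the decomposition has width 2, which upper-bounds the treewidth. On the other hand G contains the 3-clique {1, 2, 3}. A clique must lie in a single bag of any decomposition, so no decomposition can have width below 2. Hence tw(G) = 2 exactly.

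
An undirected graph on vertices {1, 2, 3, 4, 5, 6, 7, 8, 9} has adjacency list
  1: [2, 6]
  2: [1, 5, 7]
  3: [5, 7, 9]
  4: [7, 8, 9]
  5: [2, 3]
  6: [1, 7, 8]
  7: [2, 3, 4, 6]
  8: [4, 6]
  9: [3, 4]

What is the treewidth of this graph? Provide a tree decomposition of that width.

The largest bag has 4 vertices, giving width 3; this decomposition certifies tw(G) ≤ 3. For the lower bound: the 4 vertex sets {4,8,9}, {3}, {7}, {1,2,5,6} are disjoint, each induces a connected subgraph, and every pair is joined by at least one edge of G. Contracting each set to a single vertex therefore yields K_{4} as a minor, and since treewidth is minor-monotone, tw(G) ≥ tw(K_{4}) = 3. Therefore the treewidth is 3.

Treewidth 3.
One optimal decomposition is:
Bags: B1 = {3, 4, 8, 9}  B2 = {3, 4, 7, 8}  B3 = {3, 6, 7, 8}  B4 = {3, 5, 6, 7}  B5 = {2, 5, 6, 7}  B6 = {1, 2, 5, 6}
Tree: B1–B2, B2–B3, B3–B4, B4–B5, B5–B6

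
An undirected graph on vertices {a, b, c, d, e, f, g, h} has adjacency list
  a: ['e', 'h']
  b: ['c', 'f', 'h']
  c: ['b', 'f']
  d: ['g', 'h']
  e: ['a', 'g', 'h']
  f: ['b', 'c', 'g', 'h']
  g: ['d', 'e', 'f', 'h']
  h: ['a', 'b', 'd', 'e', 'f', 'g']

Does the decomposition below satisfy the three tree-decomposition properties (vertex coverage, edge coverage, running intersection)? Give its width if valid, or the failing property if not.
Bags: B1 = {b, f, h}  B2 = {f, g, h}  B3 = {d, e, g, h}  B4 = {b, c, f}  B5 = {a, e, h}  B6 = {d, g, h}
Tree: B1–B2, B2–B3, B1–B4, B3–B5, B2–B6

No — bags containing vertex d are not connected in the tree.

A tree decomposition must satisfy three properties: every vertex lies in some bag; for every edge, both endpoints lie together in some bag; and for every vertex, the bags containing it form a connected subtree. Here bags containing vertex d are not connected in the tree, so the decomposition is invalid.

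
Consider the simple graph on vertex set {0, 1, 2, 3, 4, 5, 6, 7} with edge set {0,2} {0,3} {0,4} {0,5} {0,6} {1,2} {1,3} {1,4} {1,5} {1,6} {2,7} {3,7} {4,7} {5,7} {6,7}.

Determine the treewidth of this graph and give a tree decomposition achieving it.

Treewidth 3.
One such decomposition:
Bags: B1 = {0, 1, 2, 7}  B2 = {0, 1, 3, 7}  B3 = {0, 1, 4, 7}  B4 = {0, 1, 5, 7}  B5 = {0, 1, 6, 7}
Tree: B1–B2, B2–B3, B3–B4, B4–B5

Every bag has size at most 4, so the width is 4 − 1 = 3 and tw(G) ≤ 3. For the lower bound: the 4 vertex sets {1,2}, {3,7}, {0}, {4} are disjoint, each induces a connected subgraph, and every pair is joined by at least one edge of G. Contracting each set to a single vertex therefore yields K_{4} as a minor, and since treewidth is minor-monotone, tw(G) ≥ tw(K_{4}) = 3. Combining the bounds, tw(G) = 3.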